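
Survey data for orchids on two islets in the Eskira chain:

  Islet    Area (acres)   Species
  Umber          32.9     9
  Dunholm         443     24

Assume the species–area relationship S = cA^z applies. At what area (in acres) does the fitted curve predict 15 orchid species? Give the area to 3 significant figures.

127 acres

z = ln(24/9) / ln(443/32.9) = 0.9808 / 2.6001 = 0.3772
c = 9 / 32.9^0.3772 = 9 / 3.735 = 2.409
A = (15/2.409)^(1/0.3772) ⇒ ln A = ln(6.226)/0.3772 = 4.8476
A = e^4.8476 ≈ 127.4 acres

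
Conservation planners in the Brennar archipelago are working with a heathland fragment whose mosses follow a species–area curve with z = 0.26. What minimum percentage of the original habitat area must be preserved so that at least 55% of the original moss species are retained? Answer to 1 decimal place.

10.0%

Need (A_new/A_old)^0.26 = 0.55, so A_new/A_old = 0.55^(1/0.26) = 0.55^3.846
ln(A_new/A_old) = ln 0.55 / 0.26 = -0.5978 / 0.26 = -2.2994
A_new/A_old = e^-2.2994 ≈ 0.1003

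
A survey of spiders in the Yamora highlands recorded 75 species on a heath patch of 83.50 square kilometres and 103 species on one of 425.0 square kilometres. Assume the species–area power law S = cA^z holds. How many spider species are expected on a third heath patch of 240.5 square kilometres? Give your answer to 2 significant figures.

92

z = ln(103/75) / ln(425/83.5) = 0.3172 / 1.6272 = 0.1950
c = 75 / 83.5^0.1950 = 75 / 2.369 = 31.65
S₃ = 31.65 × 240.5^0.1950 = 31.65 × 2.912 ≈ 92.18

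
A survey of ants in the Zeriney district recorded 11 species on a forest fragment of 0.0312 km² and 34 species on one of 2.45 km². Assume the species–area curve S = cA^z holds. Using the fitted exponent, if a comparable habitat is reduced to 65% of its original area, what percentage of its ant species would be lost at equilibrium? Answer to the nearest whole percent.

11%

z = ln(34/11) / ln(2.45/0.0312) = 1.1285 / 4.3634 = 0.2586
S_new/S_old = (A_new/A_old)^z = 0.65^0.2586 = exp(0.2586 × -0.4308) = 0.8946
Fraction lost = 1 − 0.8946 = 0.1054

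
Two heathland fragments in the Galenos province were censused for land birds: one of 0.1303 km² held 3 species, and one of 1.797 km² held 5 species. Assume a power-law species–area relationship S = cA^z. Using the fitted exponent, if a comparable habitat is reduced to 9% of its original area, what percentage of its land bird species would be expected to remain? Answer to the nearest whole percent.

z = ln(5/3) / ln(1.797/0.1303) = 0.5108 / 2.6240 = 0.1947
S_new/S_old = (A_new/A_old)^z = 0.09^0.1947 = exp(0.1947 × -2.4079) = 0.6258

63%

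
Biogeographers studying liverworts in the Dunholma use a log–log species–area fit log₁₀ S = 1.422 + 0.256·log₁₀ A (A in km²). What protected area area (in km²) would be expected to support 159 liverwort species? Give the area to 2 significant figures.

1100 km²

159 = 26.42 × A^0.256  ⇒  A^0.256 = 159/26.42 = 6.017
ln A = ln(6.017) / 0.256 = 1.7946 / 0.256 = 7.0103
A = e^7.0103 ≈ 1108 km²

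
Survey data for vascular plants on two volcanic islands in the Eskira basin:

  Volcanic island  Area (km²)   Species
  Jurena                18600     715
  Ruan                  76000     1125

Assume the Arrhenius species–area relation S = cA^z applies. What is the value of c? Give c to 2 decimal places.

z = ln(S₂/S₁) / ln(A₂/A₁) = ln(1125/715) / ln(76000/18600) = 0.4533 / 1.4076 = 0.3220
c = S₁ / A₁^z = 715 / 18600^0.3220 = 715 / 23.7 = 30.16

30.16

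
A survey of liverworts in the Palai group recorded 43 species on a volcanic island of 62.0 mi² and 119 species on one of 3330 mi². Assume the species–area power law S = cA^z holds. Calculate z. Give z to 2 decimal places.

0.26

Taking logs: ln S = ln c + z ln A, so z = (ln S₂ − ln S₁)/(ln A₂ − ln A₁).
z = ln(119/43) / ln(3330/62) = ln(2.767) / ln(53.71) = 1.0179 / 3.9836 = 0.2555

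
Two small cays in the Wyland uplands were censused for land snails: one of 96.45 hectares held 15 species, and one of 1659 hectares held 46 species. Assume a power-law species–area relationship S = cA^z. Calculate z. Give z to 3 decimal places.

0.394

Taking logs: ln S = ln c + z ln A, so z = (ln S₂ − ln S₁)/(ln A₂ − ln A₁).
z = ln(46/15) / ln(1659/96.45) = ln(3.067) / ln(17.2) = 1.1206 / 2.8449 = 0.3939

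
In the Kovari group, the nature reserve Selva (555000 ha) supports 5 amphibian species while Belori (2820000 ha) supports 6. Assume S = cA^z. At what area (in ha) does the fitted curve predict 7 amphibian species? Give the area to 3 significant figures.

z = ln(6/5) / ln(2820000/555000) = 0.1823 / 1.6255 = 0.1122
c = 5 / 555000^0.1122 = 5 / 4.408 = 1.134
A = (7/1.134)^(1/0.1122) ⇒ ln A = ln(6.172)/0.1122 = 16.2266
A = e^16.2266 ≈ 11146192 ha

11100000 ha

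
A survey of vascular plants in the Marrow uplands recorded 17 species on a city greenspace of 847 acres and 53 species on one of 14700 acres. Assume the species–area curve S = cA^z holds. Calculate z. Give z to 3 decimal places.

0.398

Taking logs: ln S = ln c + z ln A, so z = (ln S₂ − ln S₁)/(ln A₂ − ln A₁).
z = ln(53/17) / ln(14700/847) = ln(3.118) / ln(17.36) = 1.1371 / 2.8539 = 0.3984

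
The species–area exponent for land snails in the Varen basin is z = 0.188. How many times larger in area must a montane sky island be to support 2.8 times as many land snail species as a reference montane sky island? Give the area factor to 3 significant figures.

(A₂/A₁)^0.188 = 2.8, so A₂/A₁ = 2.8^(1/0.188) = 2.8^5.319
ln(A₂/A₁) = ln 2.8 / 0.188 = 1.0296 / 0.188 = 5.4767
A₂/A₁ = e^5.4767 ≈ 239.1

239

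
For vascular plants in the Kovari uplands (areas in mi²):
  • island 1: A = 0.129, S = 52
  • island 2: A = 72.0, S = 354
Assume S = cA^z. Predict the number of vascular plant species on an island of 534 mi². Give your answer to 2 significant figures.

650

z = ln(354/52) / ln(72/0.129) = 1.9181 / 6.3246 = 0.3033
c = 52 / 0.129^0.3033 = 52 / 0.5374 = 96.77
S₃ = 96.77 × 534^0.3033 = 96.77 × 6.717 ≈ 650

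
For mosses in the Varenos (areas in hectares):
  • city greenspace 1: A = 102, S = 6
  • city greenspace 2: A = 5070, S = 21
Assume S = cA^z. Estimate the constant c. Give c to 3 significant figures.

z = ln(S₂/S₁) / ln(A₂/A₁) = ln(21/6) / ln(5070/102) = 1.2528 / 3.9061 = 0.3207
c = S₁ / A₁^z = 6 / 102^0.3207 = 6 / 4.408 = 1.361

1.36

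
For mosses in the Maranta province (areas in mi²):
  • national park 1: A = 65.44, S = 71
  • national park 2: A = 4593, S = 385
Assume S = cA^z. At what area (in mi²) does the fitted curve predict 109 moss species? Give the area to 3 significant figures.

z = ln(385/71) / ln(4593/65.44) = 1.6906 / 4.2512 = 0.3977
c = 71 / 65.44^0.3977 = 71 / 5.274 = 13.46
A = (109/13.46)^(1/0.3977) ⇒ ln A = ln(8.096)/0.3977 = 5.2591
A = e^5.2591 ≈ 192.3 mi²

192 mi²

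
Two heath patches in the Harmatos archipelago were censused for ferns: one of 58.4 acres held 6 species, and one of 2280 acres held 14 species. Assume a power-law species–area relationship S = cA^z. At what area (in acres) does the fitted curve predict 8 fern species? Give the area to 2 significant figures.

200 acres

z = ln(14/6) / ln(2280/58.4) = 0.8473 / 3.6646 = 0.2312
c = 6 / 58.4^0.2312 = 6 / 2.561 = 2.343
A = (8/2.343)^(1/0.2312) ⇒ ln A = ln(3.415)/0.2312 = 5.3116
A = e^5.3116 ≈ 202.7 acres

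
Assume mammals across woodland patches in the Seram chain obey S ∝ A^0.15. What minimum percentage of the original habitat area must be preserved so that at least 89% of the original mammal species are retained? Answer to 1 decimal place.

46.0%

Need (A_new/A_old)^0.15 = 0.89, so A_new/A_old = 0.89^(1/0.15) = 0.89^6.667
ln(A_new/A_old) = ln 0.89 / 0.15 = -0.1165 / 0.15 = -0.7769
A_new/A_old = e^-0.7769 ≈ 0.4598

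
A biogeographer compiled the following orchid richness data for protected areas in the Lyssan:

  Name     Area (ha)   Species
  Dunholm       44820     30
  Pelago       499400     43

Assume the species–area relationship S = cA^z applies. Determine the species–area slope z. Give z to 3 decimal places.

0.149

Taking logs: ln S = ln c + z ln A, so z = (ln S₂ − ln S₁)/(ln A₂ − ln A₁).
z = ln(43/30) / ln(499400/44820) = ln(1.433) / ln(11.14) = 0.3600 / 2.4108 = 0.1493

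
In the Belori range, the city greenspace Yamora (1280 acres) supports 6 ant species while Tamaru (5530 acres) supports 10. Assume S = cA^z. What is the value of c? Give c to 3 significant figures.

0.494

z = ln(S₂/S₁) / ln(A₂/A₁) = ln(10/6) / ln(5530/1280) = 0.5108 / 1.4633 = 0.3491
c = S₁ / A₁^z = 6 / 1280^0.3491 = 6 / 12.15 = 0.4937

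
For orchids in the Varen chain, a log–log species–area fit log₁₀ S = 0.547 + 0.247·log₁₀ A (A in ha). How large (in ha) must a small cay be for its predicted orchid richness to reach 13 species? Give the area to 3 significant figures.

13 = 3.524 × A^0.247  ⇒  A^0.247 = 13/3.524 = 3.689
ln A = ln(3.689) / 0.247 = 1.3054 / 0.247 = 5.2852
A = e^5.2852 ≈ 197.4 ha

197 ha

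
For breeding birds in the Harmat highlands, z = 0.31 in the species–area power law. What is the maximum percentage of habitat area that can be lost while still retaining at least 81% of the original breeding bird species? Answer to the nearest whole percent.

Need (A_new/A_old)^0.31 = 0.81, so A_new/A_old = 0.81^(1/0.31) = 0.81^3.226
ln(A_new/A_old) = ln 0.81 / 0.31 = -0.2107 / 0.31 = -0.6797
A_new/A_old = e^-0.6797 ≈ 0.5067
Fraction that can be lost = 1 − 0.5067 = 0.4933

49%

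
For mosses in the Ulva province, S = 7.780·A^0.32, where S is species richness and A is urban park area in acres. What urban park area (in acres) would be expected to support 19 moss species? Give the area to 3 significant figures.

16.3 acres

19 = 7.78 × A^0.32  ⇒  A^0.32 = 19/7.78 = 2.442
ln A = ln(2.442) / 0.32 = 0.8929 / 0.32 = 2.7903
A = e^2.7903 ≈ 16.29 acres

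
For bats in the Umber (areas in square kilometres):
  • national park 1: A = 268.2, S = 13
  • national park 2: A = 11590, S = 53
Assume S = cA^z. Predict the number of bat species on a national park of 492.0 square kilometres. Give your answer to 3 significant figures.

z = ln(53/13) / ln(11590/268.2) = 1.4053 / 3.7662 = 0.3731
c = 13 / 268.2^0.3731 = 13 / 8.057 = 1.613
S₃ = 1.613 × 492^0.3731 = 1.613 × 10.1 ≈ 16.3

16.3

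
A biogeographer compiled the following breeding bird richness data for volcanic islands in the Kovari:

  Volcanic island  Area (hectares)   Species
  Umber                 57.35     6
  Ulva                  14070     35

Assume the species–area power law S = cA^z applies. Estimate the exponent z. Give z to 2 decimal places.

Taking logs: ln S = ln c + z ln A, so z = (ln S₂ − ln S₁)/(ln A₂ − ln A₁).
z = ln(35/6) / ln(14070/57.35) = ln(5.833) / ln(245.3) = 1.7636 / 5.5026 = 0.3205

0.32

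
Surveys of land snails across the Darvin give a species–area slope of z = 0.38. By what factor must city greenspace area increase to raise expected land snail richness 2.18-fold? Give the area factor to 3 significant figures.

7.77

(A₂/A₁)^0.38 = 2.18, so A₂/A₁ = 2.18^(1/0.38) = 2.18^2.632
ln(A₂/A₁) = ln 2.18 / 0.38 = 0.7793 / 0.38 = 2.0509
A₂/A₁ = e^2.0509 ≈ 7.775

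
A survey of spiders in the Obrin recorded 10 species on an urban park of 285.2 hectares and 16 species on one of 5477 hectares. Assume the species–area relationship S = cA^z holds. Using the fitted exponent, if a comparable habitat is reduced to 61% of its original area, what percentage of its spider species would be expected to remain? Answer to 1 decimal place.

z = ln(16/10) / ln(5477/285.2) = 0.4700 / 2.9551 = 0.1590
S_new/S_old = (A_new/A_old)^z = 0.61^0.1590 = exp(0.1590 × -0.4943) = 0.9244

92.4%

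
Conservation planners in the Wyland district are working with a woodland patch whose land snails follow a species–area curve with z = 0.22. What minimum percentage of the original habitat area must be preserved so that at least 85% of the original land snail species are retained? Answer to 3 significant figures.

Need (A_new/A_old)^0.22 = 0.85, so A_new/A_old = 0.85^(1/0.22) = 0.85^4.545
ln(A_new/A_old) = ln 0.85 / 0.22 = -0.1625 / 0.22 = -0.7387
A_new/A_old = e^-0.7387 ≈ 0.4777

47.8%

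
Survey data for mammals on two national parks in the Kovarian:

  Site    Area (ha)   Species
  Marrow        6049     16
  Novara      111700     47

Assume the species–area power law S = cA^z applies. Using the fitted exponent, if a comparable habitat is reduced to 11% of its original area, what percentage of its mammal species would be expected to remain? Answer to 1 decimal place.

z = ln(47/16) / ln(111700/6049) = 1.0776 / 2.9159 = 0.3695
S_new/S_old = (A_new/A_old)^z = 0.11^0.3695 = exp(0.3695 × -2.2073) = 0.4423

44.2%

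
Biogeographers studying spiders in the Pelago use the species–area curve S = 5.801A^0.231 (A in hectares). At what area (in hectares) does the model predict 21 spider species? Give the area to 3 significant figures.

262 hectares

21 = 5.801 × A^0.231  ⇒  A^0.231 = 21/5.801 = 3.62
ln A = ln(3.62) / 0.231 = 1.2865 / 0.231 = 5.5692
A = e^5.5692 ≈ 262.2 hectares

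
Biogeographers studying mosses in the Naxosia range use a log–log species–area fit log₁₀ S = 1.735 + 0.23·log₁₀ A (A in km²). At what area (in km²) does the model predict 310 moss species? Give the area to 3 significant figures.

310 = 54.33 × A^0.23  ⇒  A^0.23 = 310/54.33 = 5.706
ln A = ln(5.706) / 0.23 = 1.7416 / 0.23 = 7.5721
A = e^7.5721 ≈ 1943 km²

1940 km²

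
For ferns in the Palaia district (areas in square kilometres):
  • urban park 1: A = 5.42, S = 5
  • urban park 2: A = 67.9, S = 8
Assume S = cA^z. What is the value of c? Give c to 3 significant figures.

3.65

z = ln(S₂/S₁) / ln(A₂/A₁) = ln(8/5) / ln(67.9/5.42) = 0.4700 / 2.5279 = 0.1859
c = S₁ / A₁^z = 5 / 5.42^0.1859 = 5 / 1.369 = 3.652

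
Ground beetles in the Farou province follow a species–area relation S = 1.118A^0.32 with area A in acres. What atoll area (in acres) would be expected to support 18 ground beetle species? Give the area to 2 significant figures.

18 = 1.118 × A^0.32  ⇒  A^0.32 = 18/1.118 = 16.1
ln A = ln(16.1) / 0.32 = 2.7788 / 0.32 = 8.6838
A = e^8.6838 ≈ 5907 acres

5900 acres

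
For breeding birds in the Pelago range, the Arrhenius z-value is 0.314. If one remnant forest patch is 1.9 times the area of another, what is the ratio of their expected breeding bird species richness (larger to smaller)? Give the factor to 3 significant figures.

1.22

S₂/S₁ = (A₂/A₁)^z = 1.9^0.314
ln(S₂/S₁) = 0.314 × ln 1.9 = 0.314 × 0.6419 = 0.2015
S₂/S₁ = e^0.2015 ≈ 1.223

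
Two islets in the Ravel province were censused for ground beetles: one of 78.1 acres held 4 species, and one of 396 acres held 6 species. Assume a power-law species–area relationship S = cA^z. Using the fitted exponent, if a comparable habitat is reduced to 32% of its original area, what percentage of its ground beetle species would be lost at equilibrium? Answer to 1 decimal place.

z = ln(6/4) / ln(396/78.1) = 0.4055 / 1.6234 = 0.2498
S_new/S_old = (A_new/A_old)^z = 0.32^0.2498 = exp(0.2498 × -1.1394) = 0.7523
Fraction lost = 1 − 0.7523 = 0.2477

24.8%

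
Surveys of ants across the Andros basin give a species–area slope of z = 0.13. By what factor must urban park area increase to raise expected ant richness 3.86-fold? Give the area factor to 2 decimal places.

(A₂/A₁)^0.13 = 3.86, so A₂/A₁ = 3.86^(1/0.13) = 3.86^7.692
ln(A₂/A₁) = ln 3.86 / 0.13 = 1.3507 / 0.13 = 10.3897
A₂/A₁ = e^10.3897 ≈ 32524

32524.46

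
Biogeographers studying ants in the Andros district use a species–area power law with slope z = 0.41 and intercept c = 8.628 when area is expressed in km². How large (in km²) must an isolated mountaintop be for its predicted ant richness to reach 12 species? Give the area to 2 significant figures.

12 = 8.628 × A^0.41  ⇒  A^0.41 = 12/8.628 = 1.391
ln A = ln(1.391) / 0.41 = 0.3299 / 0.41 = 0.8046
A = e^0.8046 ≈ 2.236 km²

2.2 km²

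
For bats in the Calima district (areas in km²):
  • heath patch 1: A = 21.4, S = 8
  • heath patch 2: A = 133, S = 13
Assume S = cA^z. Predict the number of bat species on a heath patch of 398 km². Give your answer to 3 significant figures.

z = ln(13/8) / ln(133/21.4) = 0.4855 / 1.8270 = 0.2657
c = 8 / 21.4^0.2657 = 8 / 2.257 = 3.544
S₃ = 3.544 × 398^0.2657 = 3.544 × 4.908 ≈ 17.4

17.4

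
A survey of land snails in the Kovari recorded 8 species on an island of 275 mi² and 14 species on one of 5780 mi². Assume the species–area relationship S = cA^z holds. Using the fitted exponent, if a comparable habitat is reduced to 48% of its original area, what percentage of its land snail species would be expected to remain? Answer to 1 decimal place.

z = ln(14/8) / ln(5780/275) = 0.5596 / 3.0454 = 0.1838
S_new/S_old = (A_new/A_old)^z = 0.48^0.1838 = exp(0.1838 × -0.7340) = 0.8738

87.4%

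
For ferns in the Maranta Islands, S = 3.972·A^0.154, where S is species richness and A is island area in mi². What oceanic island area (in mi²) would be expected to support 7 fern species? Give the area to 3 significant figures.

39.6 mi²

7 = 3.972 × A^0.154  ⇒  A^0.154 = 7/3.972 = 1.762
ln A = ln(1.762) / 0.154 = 0.5666 / 0.154 = 3.6795
A = e^3.6795 ≈ 39.63 mi²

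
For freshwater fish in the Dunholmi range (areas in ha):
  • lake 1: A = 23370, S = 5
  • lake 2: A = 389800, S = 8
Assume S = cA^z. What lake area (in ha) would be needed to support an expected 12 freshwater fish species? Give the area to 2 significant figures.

z = ln(8/5) / ln(389800/23370) = 0.4700 / 2.8142 = 0.1670
c = 5 / 23370^0.1670 = 5 / 5.366 = 0.9319
A = (12/0.9319)^(1/0.1670) ⇒ ln A = ln(12.88)/0.1670 = 15.3011
A = e^15.3011 ≈ 4417748 ha

4400000 ha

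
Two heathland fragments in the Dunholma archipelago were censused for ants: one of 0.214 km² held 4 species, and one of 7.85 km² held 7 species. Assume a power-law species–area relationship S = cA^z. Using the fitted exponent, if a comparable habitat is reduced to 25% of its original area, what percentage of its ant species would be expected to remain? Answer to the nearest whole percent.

z = ln(7/4) / ln(7.85/0.214) = 0.5596 / 3.6023 = 0.1553
S_new/S_old = (A_new/A_old)^z = 0.25^0.1553 = exp(0.1553 × -1.3863) = 0.8063

81%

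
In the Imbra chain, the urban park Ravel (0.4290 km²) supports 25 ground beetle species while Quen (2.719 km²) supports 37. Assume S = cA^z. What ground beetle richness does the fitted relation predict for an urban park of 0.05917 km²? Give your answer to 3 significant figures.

16.4

z = ln(37/25) / ln(2.719/0.429) = 0.3920 / 1.8466 = 0.2123
c = 25 / 0.429^0.2123 = 25 / 0.8355 = 29.92
S₃ = 29.92 × 0.05917^0.2123 = 29.92 × 0.5487 ≈ 16.42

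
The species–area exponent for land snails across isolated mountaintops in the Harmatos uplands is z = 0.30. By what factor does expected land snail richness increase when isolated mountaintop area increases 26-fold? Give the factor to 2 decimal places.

2.66

S₂/S₁ = (A₂/A₁)^z = 26^0.3
ln(S₂/S₁) = 0.3 × ln 26 = 0.3 × 3.2581 = 0.9774
S₂/S₁ = e^0.9774 ≈ 2.658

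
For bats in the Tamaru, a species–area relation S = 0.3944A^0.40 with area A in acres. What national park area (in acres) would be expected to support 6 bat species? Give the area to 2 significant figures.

900 acres

6 = 0.3944 × A^0.4  ⇒  A^0.4 = 6/0.3944 = 15.21
ln A = ln(15.21) / 0.4 = 2.7221 / 0.4 = 6.8054
A = e^6.8054 ≈ 902.7 acres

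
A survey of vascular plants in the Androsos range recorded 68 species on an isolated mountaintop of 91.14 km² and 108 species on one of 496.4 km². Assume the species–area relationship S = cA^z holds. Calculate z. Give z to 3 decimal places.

0.273

Taking logs: ln S = ln c + z ln A, so z = (ln S₂ − ln S₁)/(ln A₂ − ln A₁).
z = ln(108/68) / ln(496.4/91.14) = ln(1.588) / ln(5.447) = 0.4626 / 1.6950 = 0.2729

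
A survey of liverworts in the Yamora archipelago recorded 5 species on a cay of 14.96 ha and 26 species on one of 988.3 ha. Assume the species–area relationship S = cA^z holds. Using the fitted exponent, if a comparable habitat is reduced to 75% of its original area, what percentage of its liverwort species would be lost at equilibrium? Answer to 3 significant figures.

z = ln(26/5) / ln(988.3/14.96) = 1.6487 / 4.1906 = 0.3934
S_new/S_old = (A_new/A_old)^z = 0.75^0.3934 = exp(0.3934 × -0.2877) = 0.893
Fraction lost = 1 − 0.893 = 0.107

10.7%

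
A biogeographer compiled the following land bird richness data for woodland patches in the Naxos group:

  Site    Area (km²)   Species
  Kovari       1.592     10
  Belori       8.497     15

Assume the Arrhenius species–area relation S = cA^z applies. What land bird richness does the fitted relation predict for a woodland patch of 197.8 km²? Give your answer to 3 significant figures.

z = ln(15/10) / ln(8.497/1.592) = 0.4055 / 1.6747 = 0.2421
c = 10 / 1.592^0.2421 = 10 / 1.119 = 8.935
S₃ = 8.935 × 197.8^0.2421 = 8.935 × 3.597 ≈ 32.14

32.1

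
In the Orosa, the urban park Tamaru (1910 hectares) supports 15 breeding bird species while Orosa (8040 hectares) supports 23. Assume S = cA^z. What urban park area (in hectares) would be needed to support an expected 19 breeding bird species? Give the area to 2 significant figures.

z = ln(23/15) / ln(8040/1910) = 0.4274 / 1.4373 = 0.2974
c = 15 / 1910^0.2974 = 15 / 9.457 = 1.586
A = (19/1.586)^(1/0.2974) ⇒ ln A = ln(11.98)/0.2974 = 8.3497
A = e^8.3497 ≈ 4229 hectares

4200 hectares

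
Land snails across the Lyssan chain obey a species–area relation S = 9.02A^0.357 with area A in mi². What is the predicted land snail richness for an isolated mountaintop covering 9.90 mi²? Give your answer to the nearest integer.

S = 9.02 × 9.9^0.357
ln S = ln 9.02 + 0.357 × ln 9.9 = 2.1994 + 0.357 × 2.2925 = 3.0179
S = e^3.0179 ≈ 20.45

20 species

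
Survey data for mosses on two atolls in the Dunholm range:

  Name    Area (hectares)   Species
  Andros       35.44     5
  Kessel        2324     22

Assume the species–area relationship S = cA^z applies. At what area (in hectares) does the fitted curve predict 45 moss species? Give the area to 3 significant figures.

17500 hectares

z = ln(22/5) / ln(2324/35.44) = 1.4816 / 4.1832 = 0.3542
c = 5 / 35.44^0.3542 = 5 / 3.538 = 1.413
A = (45/1.413)^(1/0.3542) ⇒ ln A = ln(31.84)/0.3542 = 9.7715
A = e^9.7715 ≈ 17528 hectares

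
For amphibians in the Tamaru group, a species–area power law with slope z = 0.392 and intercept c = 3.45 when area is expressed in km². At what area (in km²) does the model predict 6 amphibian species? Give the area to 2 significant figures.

6 = 3.45 × A^0.392  ⇒  A^0.392 = 6/3.45 = 1.739
ln A = ln(1.739) / 0.392 = 0.5534 / 0.392 = 1.4117
A = e^1.4117 ≈ 4.103 km²

4.1 km²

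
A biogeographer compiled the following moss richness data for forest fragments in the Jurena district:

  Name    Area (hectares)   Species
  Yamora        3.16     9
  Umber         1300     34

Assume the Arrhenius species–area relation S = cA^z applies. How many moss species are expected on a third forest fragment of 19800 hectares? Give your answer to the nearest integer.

62

z = ln(34/9) / ln(1300/3.16) = 1.3291 / 6.0195 = 0.2208
c = 9 / 3.16^0.2208 = 9 / 1.289 = 6.981
S₃ = 6.981 × 19800^0.2208 = 6.981 × 8.886 ≈ 62.03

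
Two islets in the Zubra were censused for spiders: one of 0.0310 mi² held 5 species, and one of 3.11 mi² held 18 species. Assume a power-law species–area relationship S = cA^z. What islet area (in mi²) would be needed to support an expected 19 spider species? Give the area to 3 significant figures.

z = ln(18/5) / ln(3.11/0.031) = 1.2809 / 4.6084 = 0.2780
c = 5 / 0.031^0.2780 = 5 / 0.3808 = 13.13
A = (19/13.13)^(1/0.2780) ⇒ ln A = ln(1.447)/0.2780 = 1.3291
A = e^1.3291 ≈ 3.778 mi²

3.78 mi²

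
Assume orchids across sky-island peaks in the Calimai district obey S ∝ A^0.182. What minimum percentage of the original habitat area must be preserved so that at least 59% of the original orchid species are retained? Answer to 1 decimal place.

5.5%

Need (A_new/A_old)^0.182 = 0.59, so A_new/A_old = 0.59^(1/0.182) = 0.59^5.495
ln(A_new/A_old) = ln 0.59 / 0.182 = -0.5276 / 0.182 = -2.8991
A_new/A_old = e^-2.8991 ≈ 0.05507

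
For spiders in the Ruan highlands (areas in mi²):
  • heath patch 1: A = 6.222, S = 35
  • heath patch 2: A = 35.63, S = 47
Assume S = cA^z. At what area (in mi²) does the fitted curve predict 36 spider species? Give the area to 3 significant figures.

z = ln(47/35) / ln(35.63/6.222) = 0.2948 / 1.7451 = 0.1689
c = 35 / 6.222^0.1689 = 35 / 1.362 = 25.7
A = (36/25.7)^(1/0.1689) ⇒ ln A = ln(1.401)/0.1689 = 1.9949
A = e^1.9949 ≈ 7.351 mi²

7.35 mi²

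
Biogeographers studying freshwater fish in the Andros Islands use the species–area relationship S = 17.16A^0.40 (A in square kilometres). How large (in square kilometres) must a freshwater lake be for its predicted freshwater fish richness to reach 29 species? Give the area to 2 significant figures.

29 = 17.16 × A^0.4  ⇒  A^0.4 = 29/17.16 = 1.69
ln A = ln(1.69) / 0.4 = 0.5247 / 0.4 = 1.3118
A = e^1.3118 ≈ 3.713 square kilometres

3.7 square kilometres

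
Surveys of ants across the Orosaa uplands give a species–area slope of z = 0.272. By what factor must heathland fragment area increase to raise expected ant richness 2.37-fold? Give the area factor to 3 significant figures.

23.9

(A₂/A₁)^0.272 = 2.37, so A₂/A₁ = 2.37^(1/0.272) = 2.37^3.676
ln(A₂/A₁) = ln 2.37 / 0.272 = 0.8629 / 0.272 = 3.1724
A₂/A₁ = e^3.1724 ≈ 23.86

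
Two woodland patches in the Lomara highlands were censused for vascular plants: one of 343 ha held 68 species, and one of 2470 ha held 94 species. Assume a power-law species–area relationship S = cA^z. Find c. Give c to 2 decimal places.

26.10

z = ln(S₂/S₁) / ln(A₂/A₁) = ln(94/68) / ln(2470/343) = 0.3238 / 1.9742 = 0.1640
c = S₁ / A₁^z = 68 / 343^0.1640 = 68 / 2.605 = 26.1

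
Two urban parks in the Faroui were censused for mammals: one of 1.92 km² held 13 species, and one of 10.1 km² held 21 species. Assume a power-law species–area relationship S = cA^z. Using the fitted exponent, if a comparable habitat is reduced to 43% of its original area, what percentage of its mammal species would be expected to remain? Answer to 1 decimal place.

z = ln(21/13) / ln(10.1/1.92) = 0.4796 / 1.6602 = 0.2889
S_new/S_old = (A_new/A_old)^z = 0.43^0.2889 = exp(0.2889 × -0.8440) = 0.7837

78.4%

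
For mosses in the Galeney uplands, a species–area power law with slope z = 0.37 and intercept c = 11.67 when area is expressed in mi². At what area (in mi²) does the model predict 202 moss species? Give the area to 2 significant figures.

2200 mi²

202 = 11.67 × A^0.37  ⇒  A^0.37 = 202/11.67 = 17.31
ln A = ln(17.31) / 0.37 = 2.8512 / 0.37 = 7.7061
A = e^7.7061 ≈ 2222 mi²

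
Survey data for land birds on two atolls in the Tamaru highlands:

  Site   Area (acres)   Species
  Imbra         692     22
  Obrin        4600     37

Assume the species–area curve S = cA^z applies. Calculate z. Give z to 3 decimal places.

0.274

Taking logs: ln S = ln c + z ln A, so z = (ln S₂ − ln S₁)/(ln A₂ − ln A₁).
z = ln(37/22) / ln(4600/692) = ln(1.682) / ln(6.647) = 0.5199 / 1.8942 = 0.2745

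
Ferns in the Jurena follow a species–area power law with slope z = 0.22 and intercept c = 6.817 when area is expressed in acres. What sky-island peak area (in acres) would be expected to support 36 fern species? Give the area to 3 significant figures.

1930 acres

36 = 6.817 × A^0.22  ⇒  A^0.22 = 36/6.817 = 5.281
ln A = ln(5.281) / 0.22 = 1.6641 / 0.22 = 7.5641
A = e^7.5641 ≈ 1928 acres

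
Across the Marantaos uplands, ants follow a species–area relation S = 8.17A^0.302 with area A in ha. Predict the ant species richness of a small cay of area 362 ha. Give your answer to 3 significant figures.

S = 8.17 × 362^0.302 = 8.17 × 5.926 ≈ 48.41

48.4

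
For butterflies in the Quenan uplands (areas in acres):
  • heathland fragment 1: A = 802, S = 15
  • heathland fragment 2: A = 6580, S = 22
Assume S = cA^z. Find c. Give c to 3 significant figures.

4.44

z = ln(S₂/S₁) / ln(A₂/A₁) = ln(22/15) / ln(6580/802) = 0.3830 / 2.1047 = 0.1820
c = S₁ / A₁^z = 15 / 802^0.1820 = 15 / 3.377 = 4.442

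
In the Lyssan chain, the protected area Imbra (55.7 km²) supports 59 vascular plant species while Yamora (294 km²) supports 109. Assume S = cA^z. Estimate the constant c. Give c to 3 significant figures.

z = ln(S₂/S₁) / ln(A₂/A₁) = ln(109/59) / ln(294/55.7) = 0.6138 / 1.6636 = 0.3690
c = S₁ / A₁^z = 59 / 55.7^0.3690 = 59 / 4.407 = 13.39

13.4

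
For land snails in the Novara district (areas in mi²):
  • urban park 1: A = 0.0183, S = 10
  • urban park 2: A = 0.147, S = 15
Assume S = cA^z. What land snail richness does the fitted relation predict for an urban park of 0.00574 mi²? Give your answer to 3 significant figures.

z = ln(15/10) / ln(0.147/0.0183) = 0.4055 / 2.0835 = 0.1946
c = 10 / 0.0183^0.1946 = 10 / 0.4591 = 21.78
S₃ = 21.78 × 0.00574^0.1946 = 21.78 × 0.3663 ≈ 7.98

7.98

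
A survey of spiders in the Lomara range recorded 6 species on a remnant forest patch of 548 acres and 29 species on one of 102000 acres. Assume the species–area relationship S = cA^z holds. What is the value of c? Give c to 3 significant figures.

z = ln(S₂/S₁) / ln(A₂/A₁) = ln(29/6) / ln(102000/548) = 1.5755 / 5.2265 = 0.3015
c = S₁ / A₁^z = 6 / 548^0.3015 = 6 / 6.693 = 0.8965

0.896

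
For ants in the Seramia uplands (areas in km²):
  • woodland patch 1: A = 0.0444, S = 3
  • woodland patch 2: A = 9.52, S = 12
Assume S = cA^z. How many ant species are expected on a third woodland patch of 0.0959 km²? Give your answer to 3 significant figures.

z = ln(12/3) / ln(9.52/0.0444) = 1.3863 / 5.3679 = 0.2583
c = 3 / 0.0444^0.2583 = 3 / 0.4474 = 6.706
S₃ = 6.706 × 0.0959^0.2583 = 6.706 × 0.5458 ≈ 3.66

3.66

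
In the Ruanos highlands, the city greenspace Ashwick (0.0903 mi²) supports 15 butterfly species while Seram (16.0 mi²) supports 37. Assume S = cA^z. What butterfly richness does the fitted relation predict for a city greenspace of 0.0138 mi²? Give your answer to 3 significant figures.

10.8

z = ln(37/15) / ln(16/0.0903) = 0.9029 / 5.1772 = 0.1744
c = 15 / 0.0903^0.1744 = 15 / 0.6575 = 22.81
S₃ = 22.81 × 0.0138^0.1744 = 22.81 × 0.4738 ≈ 10.81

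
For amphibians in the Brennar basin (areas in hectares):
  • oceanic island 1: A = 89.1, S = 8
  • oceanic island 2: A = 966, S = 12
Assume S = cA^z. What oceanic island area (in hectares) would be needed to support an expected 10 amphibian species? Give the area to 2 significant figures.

z = ln(12/8) / ln(966/89.1) = 0.4055 / 2.3834 = 0.1701
c = 8 / 89.1^0.1701 = 8 / 2.146 = 3.727
A = (10/3.727)^(1/0.1701) ⇒ ln A = ln(2.683)/0.1701 = 5.8014
A = e^5.8014 ≈ 330.8 hectares

330 hectares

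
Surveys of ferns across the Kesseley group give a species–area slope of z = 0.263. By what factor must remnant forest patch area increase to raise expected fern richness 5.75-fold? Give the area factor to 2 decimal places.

773.52

(A₂/A₁)^0.263 = 5.75, so A₂/A₁ = 5.75^(1/0.263) = 5.75^3.802
ln(A₂/A₁) = ln 5.75 / 0.263 = 1.7492 / 0.263 = 6.6510
A₂/A₁ = e^6.6510 ≈ 773.5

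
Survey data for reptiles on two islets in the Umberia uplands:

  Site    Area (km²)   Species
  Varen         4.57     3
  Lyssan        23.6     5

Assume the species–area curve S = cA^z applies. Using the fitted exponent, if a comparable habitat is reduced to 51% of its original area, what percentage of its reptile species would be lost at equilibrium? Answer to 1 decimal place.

z = ln(5/3) / ln(23.6/4.57) = 0.5108 / 1.6417 = 0.3112
S_new/S_old = (A_new/A_old)^z = 0.51^0.3112 = exp(0.3112 × -0.6733) = 0.811
Fraction lost = 1 − 0.811 = 0.189

18.9%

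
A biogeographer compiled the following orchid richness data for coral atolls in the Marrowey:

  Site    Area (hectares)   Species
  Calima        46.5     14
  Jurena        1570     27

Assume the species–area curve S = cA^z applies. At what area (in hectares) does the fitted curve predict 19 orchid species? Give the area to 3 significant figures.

z = ln(27/14) / ln(1570/46.5) = 0.6568 / 3.5194 = 0.1866
c = 14 / 46.5^0.1866 = 14 / 2.047 = 6.838
A = (19/6.838)^(1/0.1866) ⇒ ln A = ln(2.778)/0.1866 = 5.4759
A = e^5.4759 ≈ 238.9 hectares

239 hectares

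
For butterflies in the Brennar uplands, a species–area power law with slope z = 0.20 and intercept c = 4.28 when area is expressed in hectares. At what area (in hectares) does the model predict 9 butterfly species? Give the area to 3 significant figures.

9 = 4.28 × A^0.2  ⇒  A^0.2 = 9/4.28 = 2.103
ln A = ln(2.103) / 0.2 = 0.7433 / 0.2 = 3.7164
A = e^3.7164 ≈ 41.11 hectares

41.1 hectares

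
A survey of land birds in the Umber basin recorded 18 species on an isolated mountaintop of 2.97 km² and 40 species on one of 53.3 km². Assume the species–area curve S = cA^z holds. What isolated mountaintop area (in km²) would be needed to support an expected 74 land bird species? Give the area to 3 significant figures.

493 km²

z = ln(40/18) / ln(53.3/2.97) = 0.7985 / 2.8874 = 0.2766
c = 18 / 2.97^0.2766 = 18 / 1.351 = 13.32
A = (74/13.32)^(1/0.2766) ⇒ ln A = ln(5.555)/0.2766 = 6.2004
A = e^6.2004 ≈ 493 km²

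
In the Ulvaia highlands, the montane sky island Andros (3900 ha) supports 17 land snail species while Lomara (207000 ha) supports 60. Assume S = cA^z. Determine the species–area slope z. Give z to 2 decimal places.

Taking logs: ln S = ln c + z ln A, so z = (ln S₂ − ln S₁)/(ln A₂ − ln A₁).
z = ln(60/17) / ln(207000/3900) = ln(3.529) / ln(53.08) = 1.2611 / 3.9717 = 0.3175

0.32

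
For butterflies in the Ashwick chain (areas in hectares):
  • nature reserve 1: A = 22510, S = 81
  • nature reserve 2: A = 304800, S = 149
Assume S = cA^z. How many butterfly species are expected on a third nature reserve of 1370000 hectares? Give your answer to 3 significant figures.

212

z = ln(149/81) / ln(304800/22510) = 0.6095 / 2.6057 = 0.2339
c = 81 / 22510^0.2339 = 81 / 10.42 = 7.77
S₃ = 7.77 × 1370000^0.2339 = 7.77 × 27.25 ≈ 211.8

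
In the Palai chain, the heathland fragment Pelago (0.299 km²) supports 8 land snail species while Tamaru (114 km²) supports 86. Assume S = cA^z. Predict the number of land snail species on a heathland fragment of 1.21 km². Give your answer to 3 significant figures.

14.0

z = ln(86/8) / ln(114/0.299) = 2.3749 / 5.9435 = 0.3996
c = 8 / 0.299^0.3996 = 8 / 0.6173 = 12.96
S₃ = 12.96 × 1.21^0.3996 = 12.96 × 1.079 ≈ 13.99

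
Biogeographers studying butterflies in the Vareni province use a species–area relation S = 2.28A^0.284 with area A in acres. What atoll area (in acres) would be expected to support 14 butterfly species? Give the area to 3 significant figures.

596 acres

14 = 2.28 × A^0.284  ⇒  A^0.284 = 14/2.28 = 6.14
ln A = ln(6.14) / 0.284 = 1.8149 / 0.284 = 6.3904
A = e^6.3904 ≈ 596.1 acres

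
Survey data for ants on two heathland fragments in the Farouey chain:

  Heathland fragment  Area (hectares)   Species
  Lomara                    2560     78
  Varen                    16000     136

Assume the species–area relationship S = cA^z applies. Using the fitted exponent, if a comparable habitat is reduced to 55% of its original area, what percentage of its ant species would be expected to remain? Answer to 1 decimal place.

z = ln(136/78) / ln(16000/2560) = 0.5559 / 1.8326 = 0.3034
S_new/S_old = (A_new/A_old)^z = 0.55^0.3034 = exp(0.3034 × -0.5978) = 0.8341

83.4%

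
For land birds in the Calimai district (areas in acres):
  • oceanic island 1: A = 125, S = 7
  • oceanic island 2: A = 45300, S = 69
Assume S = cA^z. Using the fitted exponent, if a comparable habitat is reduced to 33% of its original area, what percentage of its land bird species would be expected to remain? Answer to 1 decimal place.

65.0%

z = ln(69/7) / ln(45300/125) = 2.2882 / 5.8927 = 0.3883
S_new/S_old = (A_new/A_old)^z = 0.33^0.3883 = exp(0.3883 × -1.1087) = 0.6502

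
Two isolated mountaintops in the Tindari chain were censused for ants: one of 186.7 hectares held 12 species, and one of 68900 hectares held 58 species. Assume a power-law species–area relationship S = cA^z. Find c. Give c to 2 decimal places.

2.98

z = ln(S₂/S₁) / ln(A₂/A₁) = ln(58/12) / ln(68900/186.7) = 1.5755 / 5.9109 = 0.2665
c = S₁ / A₁^z = 12 / 186.7^0.2665 = 12 / 4.031 = 2.977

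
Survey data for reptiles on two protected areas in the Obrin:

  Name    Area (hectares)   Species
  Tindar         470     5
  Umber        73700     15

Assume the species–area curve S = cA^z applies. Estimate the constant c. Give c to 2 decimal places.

1.31

z = ln(S₂/S₁) / ln(A₂/A₁) = ln(15/5) / ln(73700/470) = 1.0986 / 5.0550 = 0.2173
c = S₁ / A₁^z = 5 / 470^0.2173 = 5 / 3.808 = 1.313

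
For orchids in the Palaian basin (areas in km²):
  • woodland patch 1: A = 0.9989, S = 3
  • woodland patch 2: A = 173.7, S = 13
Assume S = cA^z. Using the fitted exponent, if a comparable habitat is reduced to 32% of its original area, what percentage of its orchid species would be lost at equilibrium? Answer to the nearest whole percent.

28%

z = ln(13/3) / ln(173.7/0.9989) = 1.4663 / 5.1584 = 0.2843
S_new/S_old = (A_new/A_old)^z = 0.32^0.2843 = exp(0.2843 × -1.1394) = 0.7233
Fraction lost = 1 − 0.7233 = 0.2767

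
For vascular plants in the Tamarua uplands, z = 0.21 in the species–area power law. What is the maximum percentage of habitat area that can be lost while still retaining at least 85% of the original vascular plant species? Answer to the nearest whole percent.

54%

Need (A_new/A_old)^0.21 = 0.85, so A_new/A_old = 0.85^(1/0.21) = 0.85^4.762
ln(A_new/A_old) = ln 0.85 / 0.21 = -0.1625 / 0.21 = -0.7739
A_new/A_old = e^-0.7739 ≈ 0.4612
Fraction that can be lost = 1 − 0.4612 = 0.5388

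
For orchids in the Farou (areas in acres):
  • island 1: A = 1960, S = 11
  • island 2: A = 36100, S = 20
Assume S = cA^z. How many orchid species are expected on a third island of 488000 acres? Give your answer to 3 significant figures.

34.1

z = ln(20/11) / ln(36100/1960) = 0.5978 / 2.9133 = 0.2052
c = 11 / 1960^0.2052 = 11 / 4.738 = 2.322
S₃ = 2.322 × 488000^0.2052 = 2.322 × 14.7 ≈ 34.13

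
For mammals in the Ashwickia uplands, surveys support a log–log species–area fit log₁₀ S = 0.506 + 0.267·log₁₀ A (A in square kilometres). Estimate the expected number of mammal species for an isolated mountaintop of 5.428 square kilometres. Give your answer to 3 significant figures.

5.04

S = 3.206 × 5.428^0.267
ln S = ln 3.206 + 0.267 × ln 5.428 = 1.1651 + 0.267 × 1.6916 = 1.6168
S = e^1.6168 ≈ 5.037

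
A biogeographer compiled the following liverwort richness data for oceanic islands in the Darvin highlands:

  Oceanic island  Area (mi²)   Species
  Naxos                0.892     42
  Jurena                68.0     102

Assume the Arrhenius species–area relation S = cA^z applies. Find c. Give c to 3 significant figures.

z = ln(S₂/S₁) / ln(A₂/A₁) = ln(102/42) / ln(68/0.892) = 0.8873 / 4.3338 = 0.2047
c = S₁ / A₁^z = 42 / 0.892^0.2047 = 42 / 0.9769 = 42.99

43.0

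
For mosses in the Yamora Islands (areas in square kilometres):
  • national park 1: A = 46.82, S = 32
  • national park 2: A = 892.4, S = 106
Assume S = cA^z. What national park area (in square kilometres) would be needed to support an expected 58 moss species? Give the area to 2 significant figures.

z = ln(106/32) / ln(892.4/46.82) = 1.1977 / 2.9476 = 0.4063
c = 32 / 46.82^0.4063 = 32 / 4.773 = 6.705
A = (58/6.705)^(1/0.4063) ⇒ ln A = ln(8.65)/0.4063 = 5.3099
A = e^5.3099 ≈ 202.3 square kilometres

200 square kilometres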